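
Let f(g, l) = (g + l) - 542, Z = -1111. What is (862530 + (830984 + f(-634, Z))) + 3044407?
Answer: 4735634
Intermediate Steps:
f(g, l) = -542 + g + l
(862530 + (830984 + f(-634, Z))) + 3044407 = (862530 + (830984 + (-542 - 634 - 1111))) + 3044407 = (862530 + (830984 - 2287)) + 3044407 = (862530 + 828697) + 3044407 = 1691227 + 3044407 = 4735634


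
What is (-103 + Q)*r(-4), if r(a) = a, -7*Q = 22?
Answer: 2972/7 ≈ 424.57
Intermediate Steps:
Q = -22/7 (Q = -⅐*22 = -22/7 ≈ -3.1429)
(-103 + Q)*r(-4) = (-103 - 22/7)*(-4) = -743/7*(-4) = 2972/7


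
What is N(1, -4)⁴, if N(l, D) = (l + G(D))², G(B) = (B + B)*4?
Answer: 852891037441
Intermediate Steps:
G(B) = 8*B (G(B) = (2*B)*4 = 8*B)
N(l, D) = (l + 8*D)²
N(1, -4)⁴ = ((1 + 8*(-4))²)⁴ = ((1 - 32)²)⁴ = ((-31)²)⁴ = 961⁴ = 852891037441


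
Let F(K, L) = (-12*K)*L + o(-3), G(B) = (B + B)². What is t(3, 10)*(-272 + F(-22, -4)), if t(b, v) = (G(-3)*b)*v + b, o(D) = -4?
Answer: -1442556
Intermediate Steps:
G(B) = 4*B² (G(B) = (2*B)² = 4*B²)
t(b, v) = b + 36*b*v (t(b, v) = ((4*(-3)²)*b)*v + b = ((4*9)*b)*v + b = (36*b)*v + b = 36*b*v + b = b + 36*b*v)
F(K, L) = -4 - 12*K*L (F(K, L) = (-12*K)*L - 4 = -12*K*L - 4 = -4 - 12*K*L)
t(3, 10)*(-272 + F(-22, -4)) = (3*(1 + 36*10))*(-272 + (-4 - 12*(-22)*(-4))) = (3*(1 + 360))*(-272 + (-4 - 1056)) = (3*361)*(-272 - 1060) = 1083*(-1332) = -1442556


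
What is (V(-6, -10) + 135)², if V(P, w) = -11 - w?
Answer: 17956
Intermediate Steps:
(V(-6, -10) + 135)² = ((-11 - 1*(-10)) + 135)² = ((-11 + 10) + 135)² = (-1 + 135)² = 134² = 17956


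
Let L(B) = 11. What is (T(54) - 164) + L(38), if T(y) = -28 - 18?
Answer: -199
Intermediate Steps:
T(y) = -46
(T(54) - 164) + L(38) = (-46 - 164) + 11 = -210 + 11 = -199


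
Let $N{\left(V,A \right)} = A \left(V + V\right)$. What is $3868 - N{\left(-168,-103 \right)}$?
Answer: $-30740$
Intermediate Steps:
$N{\left(V,A \right)} = 2 A V$ ($N{\left(V,A \right)} = A 2 V = 2 A V$)
$3868 - N{\left(-168,-103 \right)} = 3868 - 2 \left(-103\right) \left(-168\right) = 3868 - 34608 = -30740$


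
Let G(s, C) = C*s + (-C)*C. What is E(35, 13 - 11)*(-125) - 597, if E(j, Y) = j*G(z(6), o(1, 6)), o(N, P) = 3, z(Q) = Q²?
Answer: -433722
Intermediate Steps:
G(s, C) = -C² + C*s (G(s, C) = C*s - C² = -C² + C*s)
E(j, Y) = 99*j (E(j, Y) = j*(3*(6² - 1*3)) = j*(3*(36 - 3)) = j*(3*33) = j*99 = 99*j)
E(35, 13 - 11)*(-125) - 597 = (99*35)*(-125) - 597 = 3465*(-125) - 597 = -433125 - 597 = -433722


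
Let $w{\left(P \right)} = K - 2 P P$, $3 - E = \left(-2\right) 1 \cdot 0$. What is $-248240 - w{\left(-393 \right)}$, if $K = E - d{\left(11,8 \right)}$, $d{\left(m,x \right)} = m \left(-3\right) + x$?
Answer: $60630$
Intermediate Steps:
$E = 3$ ($E = 3 - \left(-2\right) 1 \cdot 0 = 3 - \left(-2\right) 0 = 3 - 0 = 3 + 0 = 3$)
$d{\left(m,x \right)} = x - 3 m$ ($d{\left(m,x \right)} = - 3 m + x = x - 3 m$)
$K = 28$ ($K = 3 - \left(8 - 33\right) = 3 - -25 = 3 + 25 = 28$)
$w{\left(P \right)} = 28 - 2 P^{2}$ ($w{\left(P \right)} = 28 - 2 P P = 28 - 2 P^{2}$)
$-248240 - w{\left(-393 \right)} = -248240 - \left(28 - 2 \left(-393\right)^{2}\right) = -248240 - \left(28 - 308898\right) = -248240 - -308870 = -248240 + 308870 = 60630$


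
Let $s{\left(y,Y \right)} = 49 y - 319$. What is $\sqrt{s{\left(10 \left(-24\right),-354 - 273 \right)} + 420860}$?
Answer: $\sqrt{408781} \approx 639.36$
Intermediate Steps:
$s{\left(y,Y \right)} = -319 + 49 y$
$\sqrt{s{\left(10 \left(-24\right),-354 - 273 \right)} + 420860} = \sqrt{\left(-319 + 49 \cdot 10 \left(-24\right)\right) + 420860} = \sqrt{\left(-319 + 49 \left(-240\right)\right) + 420860} = \sqrt{\left(-319 - 11760\right) + 420860} = \sqrt{-12079 + 420860} = \sqrt{408781}$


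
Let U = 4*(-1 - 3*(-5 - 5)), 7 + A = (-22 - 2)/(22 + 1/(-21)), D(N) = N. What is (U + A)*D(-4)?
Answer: -198980/461 ≈ -431.63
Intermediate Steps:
A = -3731/461 (A = -7 + (-22 - 2)/(22 + 1/(-21)) = -7 - 24/(22 - 1/21) = -7 - 24/461/21 = -7 - 24*21/461 = -7 - 504/461 = -3731/461 ≈ -8.0933)
U = 116 (U = 4*(-1 - 3*(-10)) = 4*(-1 + 30) = 4*29 = 116)
(U + A)*D(-4) = (116 - 3731/461)*(-4) = (49745/461)*(-4) = -198980/461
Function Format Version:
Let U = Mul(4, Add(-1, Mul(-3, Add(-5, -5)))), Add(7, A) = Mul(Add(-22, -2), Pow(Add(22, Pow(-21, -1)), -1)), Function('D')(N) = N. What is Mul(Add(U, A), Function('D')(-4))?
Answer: Rational(-198980, 461) ≈ -431.63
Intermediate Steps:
A = Rational(-3731, 461) (A = Add(-7, Mul(Add(-22, -2), Pow(Add(22, Pow(-21, -1)), -1))) = Add(-7, Mul(-24, Pow(Add(22, Rational(-1, 21)), -1))) = Add(-7, Mul(-24, Pow(Rational(461, 21), -1))) = Add(-7, Mul(-24, Rational(21, 461))) = Add(-7, Rational(-504, 461)) = Rational(-3731, 461) ≈ -8.0933)
U = 116 (U = Mul(4, Add(-1, Mul(-3, -10))) = Mul(4, Add(-1, 30)) = Mul(4, 29) = 116)
Mul(Add(U, A), Function('D')(-4)) = Mul(Add(116, Rational(-3731, 461)), -4) = Mul(Rational(49745, 461), -4) = Rational(-198980, 461)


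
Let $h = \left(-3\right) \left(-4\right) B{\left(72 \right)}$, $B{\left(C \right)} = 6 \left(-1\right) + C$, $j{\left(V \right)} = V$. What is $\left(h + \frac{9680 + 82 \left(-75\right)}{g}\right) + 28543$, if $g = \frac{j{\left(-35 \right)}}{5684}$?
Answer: $-543937$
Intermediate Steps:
$B{\left(C \right)} = -6 + C$
$g = - \frac{5}{812}$ ($g = - \frac{35}{5684} = \left(-35\right) \frac{1}{5684} = - \frac{5}{812} \approx -0.0061576$)
$h = 792$ ($h = \left(-3\right) \left(-4\right) \left(-6 + 72\right) = 12 \cdot 66 = 792$)
$\left(h + \frac{9680 + 82 \left(-75\right)}{g}\right) + 28543 = \left(792 + \frac{9680 + 82 \left(-75\right)}{- \frac{5}{812}}\right) + 28543 = \left(792 + \left(9680 - 6150\right) \left(- \frac{812}{5}\right)\right) + 28543 = \left(792 + 3530 \left(- \frac{812}{5}\right)\right) + 28543 = \left(792 - 573272\right) + 28543 = -572480 + 28543 = -543937$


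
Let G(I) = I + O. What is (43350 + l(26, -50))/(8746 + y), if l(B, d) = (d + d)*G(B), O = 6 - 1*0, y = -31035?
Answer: -40150/22289 ≈ -1.8013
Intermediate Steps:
O = 6 (O = 6 + 0 = 6)
G(I) = 6 + I (G(I) = I + 6 = 6 + I)
l(B, d) = 2*d*(6 + B) (l(B, d) = (d + d)*(6 + B) = (2*d)*(6 + B) = 2*d*(6 + B))
(43350 + l(26, -50))/(8746 + y) = (43350 + 2*(-50)*(6 + 26))/(8746 - 31035) = (43350 + 2*(-50)*32)/(-22289) = (43350 - 3200)*(-1/22289) = 40150*(-1/22289) = -40150/22289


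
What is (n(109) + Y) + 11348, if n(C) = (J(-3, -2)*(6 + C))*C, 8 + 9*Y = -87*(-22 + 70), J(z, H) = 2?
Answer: 323578/9 ≈ 35953.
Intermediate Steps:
Y = -4184/9 (Y = -8/9 + (-87*(-22 + 70))/9 = -8/9 + (-87*48)/9 = -8/9 + (1/9)*(-4176) = -8/9 - 464 = -4184/9 ≈ -464.89)
n(C) = C*(12 + 2*C) (n(C) = (2*(6 + C))*C = (12 + 2*C)*C = C*(12 + 2*C))
(n(109) + Y) + 11348 = (2*109*(6 + 109) - 4184/9) + 11348 = (2*109*115 - 4184/9) + 11348 = (25070 - 4184/9) + 11348 = 221446/9 + 11348 = 323578/9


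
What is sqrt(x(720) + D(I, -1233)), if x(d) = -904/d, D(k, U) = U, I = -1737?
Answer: 7*I*sqrt(22670)/30 ≈ 35.132*I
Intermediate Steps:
sqrt(x(720) + D(I, -1233)) = sqrt(-904/720 - 1233) = sqrt(-904*1/720 - 1233) = sqrt(-113/90 - 1233) = sqrt(-111083/90) = 7*I*sqrt(22670)/30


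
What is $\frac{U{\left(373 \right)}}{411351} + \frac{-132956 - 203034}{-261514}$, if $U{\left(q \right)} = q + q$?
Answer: $\frac{69202455967}{53787022707} \approx 1.2866$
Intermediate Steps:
$U{\left(q \right)} = 2 q$
$\frac{U{\left(373 \right)}}{411351} + \frac{-132956 - 203034}{-261514} = \frac{2 \cdot 373}{411351} + \frac{-132956 - 203034}{-261514} = 746 \cdot \frac{1}{411351} + \left(-132956 - 203034\right) \left(- \frac{1}{261514}\right) = \frac{746}{411351} - - \frac{167995}{130757} = \frac{746}{411351} + \frac{167995}{130757} = \frac{69202455967}{53787022707}$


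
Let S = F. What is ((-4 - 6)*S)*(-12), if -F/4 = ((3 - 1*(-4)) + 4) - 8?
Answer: -1440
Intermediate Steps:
F = -12 (F = -4*(((3 - 1*(-4)) + 4) - 8) = -4*(((3 + 4) + 4) - 8) = -4*((7 + 4) - 8) = -4*(11 - 8) = -4*3 = -12)
S = -12
((-4 - 6)*S)*(-12) = ((-4 - 6)*(-12))*(-12) = -10*(-12)*(-12) = 120*(-12) = -1440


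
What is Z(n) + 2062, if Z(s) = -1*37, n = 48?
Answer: 2025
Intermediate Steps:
Z(s) = -37
Z(n) + 2062 = -37 + 2062 = 2025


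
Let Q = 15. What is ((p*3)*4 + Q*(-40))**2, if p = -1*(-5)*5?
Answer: 90000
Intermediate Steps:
p = 25 (p = 5*5 = 25)
((p*3)*4 + Q*(-40))**2 = ((25*3)*4 + 15*(-40))**2 = (75*4 - 600)**2 = (300 - 600)**2 = (-300)**2 = 90000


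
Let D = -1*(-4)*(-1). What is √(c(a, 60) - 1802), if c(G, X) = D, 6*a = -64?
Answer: I*√1806 ≈ 42.497*I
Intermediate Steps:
a = -32/3 (a = (⅙)*(-64) = -32/3 ≈ -10.667)
D = -4 (D = 4*(-1) = -4)
c(G, X) = -4
√(c(a, 60) - 1802) = √(-4 - 1802) = √(-1806) = I*√1806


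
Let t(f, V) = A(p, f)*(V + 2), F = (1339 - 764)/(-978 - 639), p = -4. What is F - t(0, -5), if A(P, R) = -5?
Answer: -24830/1617 ≈ -15.356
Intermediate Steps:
F = -575/1617 (F = 575/(-1617) = 575*(-1/1617) = -575/1617 ≈ -0.35560)
t(f, V) = -10 - 5*V (t(f, V) = -5*(V + 2) = -5*(2 + V) = -10 - 5*V)
F - t(0, -5) = -575/1617 - (-10 - 5*(-5)) = -575/1617 - (-10 + 25) = -575/1617 - 1*15 = -575/1617 - 15 = -24830/1617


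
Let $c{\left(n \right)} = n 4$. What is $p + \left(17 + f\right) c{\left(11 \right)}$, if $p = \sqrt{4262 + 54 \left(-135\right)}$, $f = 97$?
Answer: $5016 + 2 i \sqrt{757} \approx 5016.0 + 55.027 i$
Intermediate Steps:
$c{\left(n \right)} = 4 n$
$p = 2 i \sqrt{757}$ ($p = \sqrt{4262 - 7290} = \sqrt{-3028} = 2 i \sqrt{757} \approx 55.027 i$)
$p + \left(17 + f\right) c{\left(11 \right)} = 2 i \sqrt{757} + \left(17 + 97\right) 4 \cdot 11 = 2 i \sqrt{757} + 114 \cdot 44 = 2 i \sqrt{757} + 5016 = 5016 + 2 i \sqrt{757}$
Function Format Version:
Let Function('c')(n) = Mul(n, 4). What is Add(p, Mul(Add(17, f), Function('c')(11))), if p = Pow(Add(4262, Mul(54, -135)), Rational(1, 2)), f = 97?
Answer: Add(5016, Mul(2, I, Pow(757, Rational(1, 2)))) ≈ Add(5016.0, Mul(55.027, I))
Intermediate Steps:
Function('c')(n) = Mul(4, n)
p = Mul(2, I, Pow(757, Rational(1, 2))) (p = Pow(Add(4262, -7290), Rational(1, 2)) = Pow(-3028, Rational(1, 2)) = Mul(2, I, Pow(757, Rational(1, 2))) ≈ Mul(55.027, I))
Add(p, Mul(Add(17, f), Function('c')(11))) = Add(Mul(2, I, Pow(757, Rational(1, 2))), Mul(Add(17, 97), Mul(4, 11))) = Add(Mul(2, I, Pow(757, Rational(1, 2))), Mul(114, 44)) = Add(Mul(2, I, Pow(757, Rational(1, 2))), 5016) = Add(5016, Mul(2, I, Pow(757, Rational(1, 2))))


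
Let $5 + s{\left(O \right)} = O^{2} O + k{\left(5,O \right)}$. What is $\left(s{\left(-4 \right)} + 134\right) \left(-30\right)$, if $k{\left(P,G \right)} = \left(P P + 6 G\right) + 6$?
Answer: $-2160$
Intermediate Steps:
$k{\left(P,G \right)} = 6 + P^{2} + 6 G$ ($k{\left(P,G \right)} = \left(P^{2} + 6 G\right) + 6 = 6 + P^{2} + 6 G$)
$s{\left(O \right)} = 26 + O^{3} + 6 O$ ($s{\left(O \right)} = -5 + \left(O^{2} O + \left(6 + 5^{2} + 6 O\right)\right) = -5 + \left(O^{3} + \left(6 + 25 + 6 O\right)\right) = -5 + \left(O^{3} + \left(31 + 6 O\right)\right) = -5 + \left(31 + O^{3} + 6 O\right) = 26 + O^{3} + 6 O$)
$\left(s{\left(-4 \right)} + 134\right) \left(-30\right) = \left(\left(26 + \left(-4\right)^{3} + 6 \left(-4\right)\right) + 134\right) \left(-30\right) = \left(\left(26 - 64 - 24\right) + 134\right) \left(-30\right) = \left(-62 + 134\right) \left(-30\right) = 72 \left(-30\right) = -2160$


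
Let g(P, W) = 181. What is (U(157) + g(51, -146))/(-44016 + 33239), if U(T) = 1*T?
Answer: -26/829 ≈ -0.031363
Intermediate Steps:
U(T) = T
(U(157) + g(51, -146))/(-44016 + 33239) = (157 + 181)/(-44016 + 33239) = 338/(-10777) = 338*(-1/10777) = -26/829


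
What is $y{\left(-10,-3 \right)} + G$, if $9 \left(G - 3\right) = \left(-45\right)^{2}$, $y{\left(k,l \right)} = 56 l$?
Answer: $60$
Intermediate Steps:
$G = 228$ ($G = 3 + \frac{\left(-45\right)^{2}}{9} = 3 + \frac{1}{9} \cdot 2025 = 3 + 225 = 228$)
$y{\left(-10,-3 \right)} + G = 56 \left(-3\right) + 228 = -168 + 228 = 60$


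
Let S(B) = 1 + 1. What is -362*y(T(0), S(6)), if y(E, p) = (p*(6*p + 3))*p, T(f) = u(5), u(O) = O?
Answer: -21720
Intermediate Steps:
S(B) = 2
T(f) = 5
y(E, p) = p²*(3 + 6*p) (y(E, p) = (p*(3 + 6*p))*p = p²*(3 + 6*p))
-362*y(T(0), S(6)) = -362*2²*(3 + 6*2) = -1448*(3 + 12) = -1448*15 = -362*60 = -21720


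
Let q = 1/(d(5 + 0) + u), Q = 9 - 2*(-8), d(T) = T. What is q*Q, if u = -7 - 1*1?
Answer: -25/3 ≈ -8.3333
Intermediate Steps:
u = -8 (u = -7 - 1 = -8)
Q = 25 (Q = 9 + 16 = 25)
q = -1/3 (q = 1/((5 + 0) - 8) = 1/(5 - 8) = 1/(-3) = -1/3 ≈ -0.33333)
q*Q = -1/3*25 = -25/3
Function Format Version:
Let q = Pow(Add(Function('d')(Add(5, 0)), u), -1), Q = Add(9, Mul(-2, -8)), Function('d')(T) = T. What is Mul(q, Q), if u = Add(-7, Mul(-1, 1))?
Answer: Rational(-25, 3) ≈ -8.3333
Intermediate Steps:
u = -8 (u = Add(-7, -1) = -8)
Q = 25 (Q = Add(9, 16) = 25)
q = Rational(-1, 3) (q = Pow(Add(Add(5, 0), -8), -1) = Pow(Add(5, -8), -1) = Pow(-3, -1) = Rational(-1, 3) ≈ -0.33333)
Mul(q, Q) = Mul(Rational(-1, 3), 25) = Rational(-25, 3)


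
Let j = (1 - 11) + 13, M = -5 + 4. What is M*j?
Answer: -3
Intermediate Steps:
M = -1
j = 3 (j = -10 + 13 = 3)
M*j = -1*3 = -3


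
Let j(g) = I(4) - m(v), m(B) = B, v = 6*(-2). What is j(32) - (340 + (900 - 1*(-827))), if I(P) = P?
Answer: -2051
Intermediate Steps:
v = -12
j(g) = 16 (j(g) = 4 - 1*(-12) = 4 + 12 = 16)
j(32) - (340 + (900 - 1*(-827))) = 16 - (340 + (900 - 1*(-827))) = 16 - (340 + (900 + 827)) = 16 - (340 + 1727) = 16 - 1*2067 = 16 - 2067 = -2051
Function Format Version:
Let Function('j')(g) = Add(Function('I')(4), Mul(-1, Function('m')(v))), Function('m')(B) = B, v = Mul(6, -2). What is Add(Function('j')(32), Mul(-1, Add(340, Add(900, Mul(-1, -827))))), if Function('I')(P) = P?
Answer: -2051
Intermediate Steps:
v = -12
Function('j')(g) = 16 (Function('j')(g) = Add(4, Mul(-1, -12)) = Add(4, 12) = 16)
Add(Function('j')(32), Mul(-1, Add(340, Add(900, Mul(-1, -827))))) = Add(16, Mul(-1, Add(340, Add(900, Mul(-1, -827))))) = Add(16, Mul(-1, Add(340, Add(900, 827)))) = Add(16, Mul(-1, Add(340, 1727))) = Add(16, Mul(-1, 2067)) = Add(16, -2067) = -2051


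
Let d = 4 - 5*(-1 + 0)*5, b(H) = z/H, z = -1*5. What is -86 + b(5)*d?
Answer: -115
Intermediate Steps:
z = -5
b(H) = -5/H
d = 29 (d = 4 - (-5)*5 = 4 - 5*(-5) = 4 + 25 = 29)
-86 + b(5)*d = -86 - 5/5*29 = -86 - 5*⅕*29 = -86 - 1*29 = -86 - 29 = -115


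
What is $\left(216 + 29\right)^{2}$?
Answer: $60025$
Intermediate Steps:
$\left(216 + 29\right)^{2} = 245^{2} = 60025$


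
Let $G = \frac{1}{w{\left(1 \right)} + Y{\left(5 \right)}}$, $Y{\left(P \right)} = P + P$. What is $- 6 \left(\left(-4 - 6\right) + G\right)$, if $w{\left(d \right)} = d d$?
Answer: $\frac{654}{11} \approx 59.455$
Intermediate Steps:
$Y{\left(P \right)} = 2 P$
$w{\left(d \right)} = d^{2}$
$G = \frac{1}{11}$ ($G = \frac{1}{1^{2} + 2 \cdot 5} = \frac{1}{1 + 10} = \frac{1}{11} \approx 0.090909$)
$- 6 \left(\left(-4 - 6\right) + G\right) = - 6 \left(\left(-4 - 6\right) + \frac{1}{11}\right) = - 6 \left(-10 + \frac{1}{11}\right) = \left(-6\right) \left(- \frac{109}{11}\right) = \frac{654}{11}$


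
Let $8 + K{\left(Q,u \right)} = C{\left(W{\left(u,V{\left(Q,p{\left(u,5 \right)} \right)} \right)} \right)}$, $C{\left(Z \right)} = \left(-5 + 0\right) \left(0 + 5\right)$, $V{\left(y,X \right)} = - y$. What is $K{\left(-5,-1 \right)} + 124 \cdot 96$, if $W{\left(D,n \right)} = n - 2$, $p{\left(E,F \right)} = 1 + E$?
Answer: $11871$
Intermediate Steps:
$W{\left(D,n \right)} = -2 + n$
$C{\left(Z \right)} = -25$ ($C{\left(Z \right)} = \left(-5\right) 5 = -25$)
$K{\left(Q,u \right)} = -33$ ($K{\left(Q,u \right)} = -8 - 25 = -33$)
$K{\left(-5,-1 \right)} + 124 \cdot 96 = -33 + 124 \cdot 96 = -33 + 11904 = 11871$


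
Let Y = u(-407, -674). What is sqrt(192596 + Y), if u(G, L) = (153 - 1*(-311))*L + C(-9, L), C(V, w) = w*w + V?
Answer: sqrt(334127) ≈ 578.04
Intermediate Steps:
C(V, w) = V + w**2 (C(V, w) = w**2 + V = V + w**2)
u(G, L) = -9 + L**2 + 464*L (u(G, L) = (153 - 1*(-311))*L + (-9 + L**2) = (153 + 311)*L + (-9 + L**2) = 464*L + (-9 + L**2) = -9 + L**2 + 464*L)
Y = 141531 (Y = -9 + (-674)**2 + 464*(-674) = -9 + 454276 - 312736 = 141531)
sqrt(192596 + Y) = sqrt(192596 + 141531) = sqrt(334127)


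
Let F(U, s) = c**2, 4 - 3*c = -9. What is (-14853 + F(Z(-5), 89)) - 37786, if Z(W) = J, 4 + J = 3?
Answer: -473582/9 ≈ -52620.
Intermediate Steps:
c = 13/3 (c = 4/3 - 1/3*(-9) = 4/3 + 3 = 13/3 ≈ 4.3333)
J = -1 (J = -4 + 3 = -1)
Z(W) = -1
F(U, s) = 169/9 (F(U, s) = (13/3)**2 = 169/9)
(-14853 + F(Z(-5), 89)) - 37786 = (-14853 + 169/9) - 37786 = -133508/9 - 37786 = -473582/9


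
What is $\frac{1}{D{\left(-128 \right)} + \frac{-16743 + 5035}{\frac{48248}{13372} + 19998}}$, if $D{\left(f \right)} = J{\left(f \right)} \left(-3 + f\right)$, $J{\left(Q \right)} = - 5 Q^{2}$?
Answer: $\frac{16716344}{179391770177919} \approx 9.3183 \cdot 10^{-8}$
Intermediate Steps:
$D{\left(f \right)} = - 5 f^{2} \left(-3 + f\right)$
$\frac{1}{D{\left(-128 \right)} + \frac{-16743 + 5035}{\frac{48248}{13372} + 19998}} = \frac{1}{5 \left(-128\right)^{2} \left(3 - -128\right) + \frac{-16743 + 5035}{\frac{48248}{13372} + 19998}} = \frac{1}{5 \cdot 16384 \left(3 + 128\right) - \frac{11708}{48248 \cdot \frac{1}{13372} + 19998}} = \frac{1}{5 \cdot 16384 \cdot 131 - \frac{11708}{\frac{12062}{3343} + 19998}} = \frac{1}{10731520 - \frac{11708}{\frac{66865376}{3343}}} = \frac{1}{10731520 - \frac{9784961}{16716344}} = \frac{1}{\frac{179391770177919}{16716344}} = \frac{16716344}{179391770177919}$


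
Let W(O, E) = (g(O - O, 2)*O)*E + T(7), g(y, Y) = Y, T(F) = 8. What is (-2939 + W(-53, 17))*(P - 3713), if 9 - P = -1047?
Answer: 12575581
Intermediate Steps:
P = 1056 (P = 9 - 1*(-1047) = 9 + 1047 = 1056)
W(O, E) = 8 + 2*E*O (W(O, E) = (2*O)*E + 8 = 2*E*O + 8 = 8 + 2*E*O)
(-2939 + W(-53, 17))*(P - 3713) = (-2939 + (8 + 2*17*(-53)))*(1056 - 3713) = (-2939 + (8 - 1802))*(-2657) = (-2939 - 1794)*(-2657) = -4733*(-2657) = 12575581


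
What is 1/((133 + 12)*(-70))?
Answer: -1/10150 ≈ -9.8522e-5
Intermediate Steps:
1/((133 + 12)*(-70)) = 1/(145*(-70)) = 1/(-10150) = -1/10150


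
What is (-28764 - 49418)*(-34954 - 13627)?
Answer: 3798159742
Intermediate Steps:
(-28764 - 49418)*(-34954 - 13627) = -78182*(-48581) = 3798159742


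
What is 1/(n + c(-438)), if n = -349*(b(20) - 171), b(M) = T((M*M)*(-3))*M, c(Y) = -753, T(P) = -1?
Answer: 1/65906 ≈ 1.5173e-5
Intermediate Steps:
b(M) = -M
n = 66659 (n = -349*(-1*20 - 171) = -349*(-20 - 171) = -349*(-191) = 66659)
1/(n + c(-438)) = 1/(66659 - 753) = 1/65906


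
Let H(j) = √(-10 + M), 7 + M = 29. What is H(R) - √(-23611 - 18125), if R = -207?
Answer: 2*√3 - 2*I*√10434 ≈ 3.4641 - 204.29*I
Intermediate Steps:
M = 22 (M = -7 + 29 = 22)
H(j) = 2*√3 (H(j) = √(-10 + 22) = √12 = 2*√3)
H(R) - √(-23611 - 18125) = 2*√3 - √(-23611 - 18125) = 2*√3 - √(-41736) = 2*√3 - 2*I*√10434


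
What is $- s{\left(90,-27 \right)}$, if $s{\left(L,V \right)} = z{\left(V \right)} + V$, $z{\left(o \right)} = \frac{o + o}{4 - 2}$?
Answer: $54$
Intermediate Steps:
$z{\left(o \right)} = o$ ($z{\left(o \right)} = \frac{2 o}{2} = 2 o \frac{1}{2} = o$)
$s{\left(L,V \right)} = 2 V$ ($s{\left(L,V \right)} = V + V = 2 V$)
$- s{\left(90,-27 \right)} = - 2 \left(-27\right) = \left(-1\right) \left(-54\right) = 54$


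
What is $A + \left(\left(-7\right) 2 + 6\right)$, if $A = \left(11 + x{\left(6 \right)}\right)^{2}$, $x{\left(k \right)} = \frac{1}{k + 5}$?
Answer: $\frac{13916}{121} \approx 115.01$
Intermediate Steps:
$x{\left(k \right)} = \frac{1}{5 + k}$
$A = \frac{14884}{121}$ ($A = \left(11 + \frac{1}{5 + 6}\right)^{2} = \left(11 + \frac{1}{11}\right)^{2} = \left(\frac{122}{11}\right)^{2} = \frac{14884}{121} \approx 123.01$)
$A + \left(\left(-7\right) 2 + 6\right) = \frac{14884}{121} + \left(\left(-7\right) 2 + 6\right) = \frac{14884}{121} + \left(-14 + 6\right) = \frac{14884}{121} - 8 = \frac{13916}{121}$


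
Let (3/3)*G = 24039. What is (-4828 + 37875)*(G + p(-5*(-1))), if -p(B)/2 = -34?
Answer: 796664029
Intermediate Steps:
p(B) = 68 (p(B) = -2*(-34) = 68)
G = 24039
(-4828 + 37875)*(G + p(-5*(-1))) = (-4828 + 37875)*(24039 + 68) = 33047*24107 = 796664029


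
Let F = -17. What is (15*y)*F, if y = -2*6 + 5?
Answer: 1785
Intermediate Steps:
y = -7 (y = -12 + 5 = -7)
(15*y)*F = (15*(-7))*(-17) = -105*(-17) = 1785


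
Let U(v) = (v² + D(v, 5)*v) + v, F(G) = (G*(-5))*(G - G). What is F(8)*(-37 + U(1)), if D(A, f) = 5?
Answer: 0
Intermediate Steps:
F(G) = 0 (F(G) = -5*G*0 = 0)
U(v) = v² + 6*v (U(v) = (v² + 5*v) + v = v² + 6*v)
F(8)*(-37 + U(1)) = 0*(-37 + 1*(6 + 1)) = 0*(-37 + 1*7) = 0*(-37 + 7) = 0*(-30) = 0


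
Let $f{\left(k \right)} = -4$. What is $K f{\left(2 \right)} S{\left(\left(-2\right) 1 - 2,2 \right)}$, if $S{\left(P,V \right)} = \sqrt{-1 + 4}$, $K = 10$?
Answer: $- 40 \sqrt{3} \approx -69.282$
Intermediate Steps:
$S{\left(P,V \right)} = \sqrt{3}$
$K f{\left(2 \right)} S{\left(\left(-2\right) 1 - 2,2 \right)} = 10 \left(-4\right) \sqrt{3} = - 40 \sqrt{3}$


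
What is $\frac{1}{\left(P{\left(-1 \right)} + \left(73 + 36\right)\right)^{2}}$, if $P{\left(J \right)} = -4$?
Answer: $\frac{1}{11025} \approx 9.0703 \cdot 10^{-5}$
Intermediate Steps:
$\frac{1}{\left(P{\left(-1 \right)} + \left(73 + 36\right)\right)^{2}} = \frac{1}{\left(-4 + \left(73 + 36\right)\right)^{2}} = \frac{1}{\left(-4 + 109\right)^{2}} = \frac{1}{105^{2}} = \frac{1}{11025}$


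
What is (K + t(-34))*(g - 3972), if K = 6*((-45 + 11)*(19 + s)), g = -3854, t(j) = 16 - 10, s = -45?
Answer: -41556060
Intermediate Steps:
t(j) = 6
K = 5304 (K = 6*((-45 + 11)*(19 - 45)) = 6*(-34*(-26)) = 6*884 = 5304)
(K + t(-34))*(g - 3972) = (5304 + 6)*(-3854 - 3972) = 5310*(-7826) = -41556060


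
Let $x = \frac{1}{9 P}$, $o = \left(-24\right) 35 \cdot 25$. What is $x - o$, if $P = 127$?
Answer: $\frac{24003001}{1143} \approx 21000.0$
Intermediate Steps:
$o = -21000$ ($o = \left(-840\right) 25 = -21000$)
$x = \frac{1}{1143}$ ($x = \frac{1}{9 \cdot 127} = \frac{1}{1143} \approx 0.00087489$)
$x - o = \frac{1}{1143} - -21000 = \frac{1}{1143} + 21000 = \frac{24003001}{1143}$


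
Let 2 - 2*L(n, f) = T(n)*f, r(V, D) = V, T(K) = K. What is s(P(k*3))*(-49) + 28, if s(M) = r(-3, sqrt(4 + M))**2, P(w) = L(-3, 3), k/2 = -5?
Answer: -413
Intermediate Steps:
k = -10 (k = 2*(-5) = -10)
L(n, f) = 1 - f*n/2 (L(n, f) = 1 - n*f/2 = 1 - f*n/2)
P(w) = 11/2 (P(w) = 1 - 1/2*3*(-3) = 1 + 9/2 = 11/2)
s(M) = 9 (s(M) = (-3)**2 = 9)
s(P(k*3))*(-49) + 28 = 9*(-49) + 28 = -441 + 28 = -413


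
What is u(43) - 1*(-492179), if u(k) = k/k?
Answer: 492180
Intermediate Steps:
u(k) = 1
u(43) - 1*(-492179) = 1 - 1*(-492179) = 1 + 492179 = 492180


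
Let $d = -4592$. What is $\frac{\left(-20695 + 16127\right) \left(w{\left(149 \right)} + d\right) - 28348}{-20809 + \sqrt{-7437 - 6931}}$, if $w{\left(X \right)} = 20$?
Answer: $- \frac{434003907332}{433028849} - \frac{83426192 i \sqrt{898}}{433028849} \approx -1002.3 - 5.7733 i$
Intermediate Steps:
$\frac{\left(-20695 + 16127\right) \left(w{\left(149 \right)} + d\right) - 28348}{-20809 + \sqrt{-7437 - 6931}} = \frac{\left(-20695 + 16127\right) \left(20 - 4592\right) - 28348}{-20809 + \sqrt{-7437 - 6931}} = \frac{\left(-4568\right) \left(-4572\right) - 28348}{-20809 + \sqrt{-14368}} = \frac{20884896 - 28348}{-20809 + 4 i \sqrt{898}} = \frac{20856548}{-20809 + 4 i \sqrt{898}}$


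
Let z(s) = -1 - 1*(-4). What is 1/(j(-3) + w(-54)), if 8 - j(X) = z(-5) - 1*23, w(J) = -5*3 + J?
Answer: -1/41 ≈ -0.024390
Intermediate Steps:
z(s) = 3 (z(s) = -1 + 4 = 3)
w(J) = -15 + J
j(X) = 28 (j(X) = 8 - (3 - 1*23) = 8 - (3 - 23) = 8 - 1*(-20) = 8 + 20 = 28)
1/(j(-3) + w(-54)) = 1/(28 + (-15 - 54)) = 1/(28 - 69) = 1/(-41) = -1/41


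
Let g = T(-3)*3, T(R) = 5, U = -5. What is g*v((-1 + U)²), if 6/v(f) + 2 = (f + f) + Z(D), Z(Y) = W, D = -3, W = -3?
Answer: 90/67 ≈ 1.3433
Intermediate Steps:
Z(Y) = -3
v(f) = 6/(-5 + 2*f) (v(f) = 6/(-2 + ((f + f) - 3)) = 6/(-2 + (2*f - 3)) = 6/(-2 + (-3 + 2*f)) = 6/(-5 + 2*f))
g = 15 (g = 5*3 = 15)
g*v((-1 + U)²) = 15*(6/(-5 + 2*(-1 - 5)²)) = 15*(6/(-5 + 2*(-6)²)) = 15*(6/(-5 + 2*36)) = 15*(6/(-5 + 72)) = 15*(6/67) = 90/67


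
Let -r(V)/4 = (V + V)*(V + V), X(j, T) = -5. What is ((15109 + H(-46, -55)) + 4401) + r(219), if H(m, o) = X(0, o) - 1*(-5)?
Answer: -747866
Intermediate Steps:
r(V) = -16*V² (r(V) = -4*(V + V)*(V + V) = -4*2*V*2*V = -16*V²)
H(m, o) = 0 (H(m, o) = -5 - 1*(-5) = -5 + 5 = 0)
((15109 + H(-46, -55)) + 4401) + r(219) = ((15109 + 0) + 4401) - 16*219² = (15109 + 4401) - 16*47961 = 19510 - 767376 = -747866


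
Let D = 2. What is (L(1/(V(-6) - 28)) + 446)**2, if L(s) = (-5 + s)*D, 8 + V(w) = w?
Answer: 83814025/441 ≈ 1.9005e+5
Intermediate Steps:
V(w) = -8 + w
L(s) = -10 + 2*s (L(s) = (-5 + s)*2 = -10 + 2*s)
(L(1/(V(-6) - 28)) + 446)**2 = ((-10 + 2/((-8 - 6) - 28)) + 446)**2 = ((-10 + 2/(-14 - 28)) + 446)**2 = ((-10 + 2/(-42)) + 446)**2 = ((-10 + 2*(-1/42)) + 446)**2 = ((-10 - 1/21) + 446)**2 = (-211/21 + 446)**2 = (9155/21)**2 = 83814025/441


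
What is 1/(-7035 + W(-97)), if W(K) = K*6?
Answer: -1/7617 ≈ -0.00013129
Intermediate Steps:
W(K) = 6*K
1/(-7035 + W(-97)) = 1/(-7035 + 6*(-97)) = 1/(-7035 - 582) = 1/(-7617) = -1/7617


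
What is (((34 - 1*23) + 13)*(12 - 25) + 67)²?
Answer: 60025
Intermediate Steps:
(((34 - 1*23) + 13)*(12 - 25) + 67)² = (((34 - 23) + 13)*(-13) + 67)² = ((11 + 13)*(-13) + 67)² = (24*(-13) + 67)² = (-312 + 67)² = (-245)² = 60025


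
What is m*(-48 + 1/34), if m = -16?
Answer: 13048/17 ≈ 767.53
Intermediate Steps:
m*(-48 + 1/34) = -16*(-48 + 1/34) = -16*(-1631/34) = 13048/17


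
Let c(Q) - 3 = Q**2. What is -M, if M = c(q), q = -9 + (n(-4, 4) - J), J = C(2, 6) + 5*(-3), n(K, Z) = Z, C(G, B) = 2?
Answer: -67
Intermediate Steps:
J = -13 (J = 2 + 5*(-3) = 2 - 15 = -13)
q = 8 (q = -9 + (4 - 1*(-13)) = -9 + (4 + 13) = -9 + 17 = 8)
c(Q) = 3 + Q**2
M = 67 (M = 3 + 8**2 = 3 + 64 = 67)
-M = -1*67 = -67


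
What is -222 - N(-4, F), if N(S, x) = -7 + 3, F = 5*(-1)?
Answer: -218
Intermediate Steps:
F = -5
N(S, x) = -4
-222 - N(-4, F) = -222 - 1*(-4) = -222 + 4 = -218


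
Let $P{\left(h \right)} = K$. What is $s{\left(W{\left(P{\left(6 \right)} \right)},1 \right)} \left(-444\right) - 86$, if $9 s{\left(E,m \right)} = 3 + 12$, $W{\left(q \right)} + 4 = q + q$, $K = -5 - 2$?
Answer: $-826$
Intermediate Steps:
$K = -7$
$P{\left(h \right)} = -7$
$W{\left(q \right)} = -4 + 2 q$ ($W{\left(q \right)} = -4 + \left(q + q\right) = -4 + 2 q$)
$s{\left(E,m \right)} = \frac{5}{3}$ ($s{\left(E,m \right)} = \frac{3 + 12}{9} = \frac{1}{9} \cdot 15 = \frac{5}{3}$)
$s{\left(W{\left(P{\left(6 \right)} \right)},1 \right)} \left(-444\right) - 86 = \frac{5}{3} \left(-444\right) - 86 = -740 - 86 = -826$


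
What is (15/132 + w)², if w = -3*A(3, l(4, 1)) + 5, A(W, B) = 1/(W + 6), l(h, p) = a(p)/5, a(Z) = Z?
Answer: 398161/17424 ≈ 22.851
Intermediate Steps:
l(h, p) = p/5
A(W, B) = 1/(6 + W)
w = 14/3 (w = -3/(6 + 3) + 5 = -3/9 + 5 = -3*⅑ + 5 = -⅓ + 5 = 14/3 ≈ 4.6667)
(15/132 + w)² = (15/132 + 14/3)² = (15*(1/132) + 14/3)² = (5/44 + 14/3)² = (631/132)² = 398161/17424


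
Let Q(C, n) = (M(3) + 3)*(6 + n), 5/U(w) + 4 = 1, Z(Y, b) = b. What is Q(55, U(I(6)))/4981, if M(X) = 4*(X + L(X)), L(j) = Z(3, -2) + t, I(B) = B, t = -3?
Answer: -65/14943 ≈ -0.0043499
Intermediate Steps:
L(j) = -5 (L(j) = -2 - 3 = -5)
U(w) = -5/3 (U(w) = 5/(-4 + 1) = 5/(-3) = 5*(-⅓) = -5/3)
M(X) = -20 + 4*X (M(X) = 4*(X - 5) = 4*(-5 + X) = -20 + 4*X)
Q(C, n) = -30 - 5*n (Q(C, n) = ((-20 + 4*3) + 3)*(6 + n) = ((-20 + 12) + 3)*(6 + n) = (-8 + 3)*(6 + n) = -5*(6 + n) = -30 - 5*n)
Q(55, U(I(6)))/4981 = (-30 - 5*(-5/3))/4981 = (-30 + 25/3)*(1/4981) = -65/3*1/4981 = -65/14943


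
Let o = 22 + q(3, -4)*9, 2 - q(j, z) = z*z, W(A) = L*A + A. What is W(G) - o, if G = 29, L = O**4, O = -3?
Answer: 2482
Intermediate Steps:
L = 81 (L = (-3)**4 = 81)
W(A) = 82*A (W(A) = 81*A + A = 82*A)
q(j, z) = 2 - z**2 (q(j, z) = 2 - z*z = 2 - z**2)
o = -104 (o = 22 + (2 - 1*(-4)**2)*9 = 22 + (2 - 1*16)*9 = 22 + (2 - 16)*9 = 22 - 14*9 = 22 - 126 = -104)
W(G) - o = 82*29 - 1*(-104) = 2378 + 104 = 2482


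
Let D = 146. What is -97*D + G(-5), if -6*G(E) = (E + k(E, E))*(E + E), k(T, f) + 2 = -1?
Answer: -42526/3 ≈ -14175.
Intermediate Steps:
k(T, f) = -3 (k(T, f) = -2 - 1 = -3)
G(E) = -E*(-3 + E)/3 (G(E) = -(E - 3)*(E + E)/6 = -(-3 + E)*2*E/6 = -E*(-3 + E)/3)
-97*D + G(-5) = -97*146 + (⅓)*(-5)*(3 - 1*(-5)) = -14162 + (⅓)*(-5)*(3 + 5) = -14162 + (⅓)*(-5)*8 = -14162 - 40/3 = -42526/3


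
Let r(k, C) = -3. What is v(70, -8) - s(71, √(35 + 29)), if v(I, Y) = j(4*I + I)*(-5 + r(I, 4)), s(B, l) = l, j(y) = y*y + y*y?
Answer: -1960008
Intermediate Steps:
j(y) = 2*y² (j(y) = y² + y² = 2*y²)
v(I, Y) = -400*I² (v(I, Y) = (2*(4*I + I)²)*(-5 - 3) = (2*(5*I)²)*(-8) = (2*(25*I²))*(-8) = (50*I²)*(-8) = -400*I²)
v(70, -8) - s(71, √(35 + 29)) = -400*70² - √(35 + 29) = -400*4900 - √64 = -1960000 - 1*8 = -1960000 - 8 = -1960008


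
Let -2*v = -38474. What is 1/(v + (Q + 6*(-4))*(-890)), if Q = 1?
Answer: 1/39707 ≈ 2.5184e-5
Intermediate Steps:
v = 19237 (v = -½*(-38474) = 19237)
1/(v + (Q + 6*(-4))*(-890)) = 1/(19237 + (1 + 6*(-4))*(-890)) = 1/(19237 + (1 - 24)*(-890)) = 1/(19237 - 23*(-890)) = 1/(19237 + 20470) = 1/39707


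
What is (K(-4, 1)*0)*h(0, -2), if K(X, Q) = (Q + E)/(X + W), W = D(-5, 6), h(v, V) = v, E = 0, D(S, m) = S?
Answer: 0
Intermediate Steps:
W = -5
K(X, Q) = Q/(-5 + X) (K(X, Q) = (Q + 0)/(X - 5) = Q/(-5 + X))
(K(-4, 1)*0)*h(0, -2) = ((1/(-5 - 4))*0)*0 = ((1/(-9))*0)*0 = ((1*(-⅑))*0)*0 = -⅑*0*0 = 0*0 = 0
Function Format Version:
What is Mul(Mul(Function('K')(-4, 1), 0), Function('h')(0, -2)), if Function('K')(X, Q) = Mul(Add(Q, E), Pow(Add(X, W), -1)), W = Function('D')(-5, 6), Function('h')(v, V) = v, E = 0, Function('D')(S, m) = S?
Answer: 0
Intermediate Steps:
W = -5
Function('K')(X, Q) = Mul(Q, Pow(Add(-5, X), -1)) (Function('K')(X, Q) = Mul(Add(Q, 0), Pow(Add(X, -5), -1)) = Mul(Q, Pow(Add(-5, X), -1)))
Mul(Mul(Function('K')(-4, 1), 0), Function('h')(0, -2)) = Mul(Mul(Mul(1, Pow(Add(-5, -4), -1)), 0), 0) = Mul(Mul(Mul(1, Pow(-9, -1)), 0), 0) = Mul(Mul(Mul(1, Rational(-1, 9)), 0), 0) = Mul(Mul(Rational(-1, 9), 0), 0) = Mul(0, 0) = 0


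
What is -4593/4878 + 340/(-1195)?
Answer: -476477/388614 ≈ -1.2261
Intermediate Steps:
-4593/4878 + 340/(-1195) = -4593*1/4878 + 340*(-1/1195) = -1531/1626 - 68/239 = -476477/388614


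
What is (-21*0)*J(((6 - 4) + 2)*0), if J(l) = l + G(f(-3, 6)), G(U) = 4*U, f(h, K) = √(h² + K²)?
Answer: 0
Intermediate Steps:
f(h, K) = √(K² + h²)
J(l) = l + 12*√5 (J(l) = l + 4*√(6² + (-3)²) = l + 4*√(36 + 9) = l + 4*√45 = l + 4*(3*√5) = l + 12*√5)
(-21*0)*J(((6 - 4) + 2)*0) = (-21*0)*(((6 - 4) + 2)*0 + 12*√5) = 0*((2 + 2)*0 + 12*√5) = 0*(4*0 + 12*√5) = 0*(0 + 12*√5) = 0*(12*√5) = 0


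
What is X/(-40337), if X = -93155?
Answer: 93155/40337 ≈ 2.3094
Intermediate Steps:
X/(-40337) = -93155/(-40337) = -93155*(-1/40337) = 93155/40337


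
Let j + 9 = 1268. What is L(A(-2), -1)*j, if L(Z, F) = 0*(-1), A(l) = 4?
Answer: 0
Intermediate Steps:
j = 1259 (j = -9 + 1268 = 1259)
L(Z, F) = 0
L(A(-2), -1)*j = 0*1259 = 0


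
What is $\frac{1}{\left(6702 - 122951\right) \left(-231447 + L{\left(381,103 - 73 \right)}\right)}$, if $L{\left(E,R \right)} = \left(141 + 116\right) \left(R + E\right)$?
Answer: $\frac{1}{14626449180} \approx 6.8369 \cdot 10^{-11}$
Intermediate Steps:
$L{\left(E,R \right)} = 257 E + 257 R$ ($L{\left(E,R \right)} = 257 \left(E + R\right) = 257 E + 257 R$)
$\frac{1}{\left(6702 - 122951\right) \left(-231447 + L{\left(381,103 - 73 \right)}\right)} = \frac{1}{\left(6702 - 122951\right) \left(-231447 + \left(257 \cdot 381 + 257 \left(103 - 73\right)\right)\right)} = \frac{1}{\left(-116249\right) \left(-231447 + \left(97917 + 257 \cdot 30\right)\right)} = \frac{1}{\left(-116249\right) \left(-231447 + \left(97917 + 7710\right)\right)} = \frac{1}{\left(-116249\right) \left(-231447 + 105627\right)} = \frac{1}{\left(-116249\right) \left(-125820\right)} = \frac{1}{14626449180}$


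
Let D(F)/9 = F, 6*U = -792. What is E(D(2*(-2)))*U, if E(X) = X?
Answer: 4752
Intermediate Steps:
U = -132 (U = (⅙)*(-792) = -132)
D(F) = 9*F
E(D(2*(-2)))*U = (9*(2*(-2)))*(-132) = (9*(-4))*(-132) = -36*(-132) = 4752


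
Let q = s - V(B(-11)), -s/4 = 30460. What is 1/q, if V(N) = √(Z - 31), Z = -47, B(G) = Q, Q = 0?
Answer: I/(√78 - 121840*I) ≈ -8.2075e-6 + 5.9493e-10*I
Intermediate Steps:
B(G) = 0
s = -121840 (s = -4*30460 = -121840)
V(N) = I*√78 (V(N) = √(-47 - 31) = √(-78) = I*√78)
q = -121840 - I*√78 ≈ -1.2184e+5 - 8.8318*I
1/q = 1/(-121840 - I*√78)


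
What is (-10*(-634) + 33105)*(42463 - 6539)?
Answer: 1417022180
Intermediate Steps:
(-10*(-634) + 33105)*(42463 - 6539) = (6340 + 33105)*35924 = 39445*35924 = 1417022180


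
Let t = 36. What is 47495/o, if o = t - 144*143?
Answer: -47495/20556 ≈ -2.3105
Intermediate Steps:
o = -20556 (o = 36 - 144*143 = 36 - 20592 = -20556)
47495/o = 47495/(-20556) = 47495*(-1/20556) = -47495/20556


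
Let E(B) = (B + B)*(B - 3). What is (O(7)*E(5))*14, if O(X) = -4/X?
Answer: -160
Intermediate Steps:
E(B) = 2*B*(-3 + B) (E(B) = (2*B)*(-3 + B) = 2*B*(-3 + B))
(O(7)*E(5))*14 = ((-4/7)*(2*5*(-3 + 5)))*14 = ((-4*⅐)*(2*5*2))*14 = -4/7*20*14 = -80/7*14 = -160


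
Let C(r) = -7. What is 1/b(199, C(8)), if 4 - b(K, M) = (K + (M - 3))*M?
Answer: 1/1327 ≈ 0.00075358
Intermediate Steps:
b(K, M) = 4 - M*(-3 + K + M) (b(K, M) = 4 - (K + (M - 3))*M = 4 - (K + (-3 + M))*M = 4 - (-3 + K + M)*M = 4 - M*(-3 + K + M))
1/b(199, C(8)) = 1/(4 - 1*(-7)**2 + 3*(-7) - 1*199*(-7)) = 1/(4 - 1*49 - 21 + 1393) = 1/(4 - 49 - 21 + 1393) = 1/1327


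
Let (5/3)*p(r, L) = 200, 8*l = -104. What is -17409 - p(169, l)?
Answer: -17529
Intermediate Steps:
l = -13 (l = (1/8)*(-104) = -13)
p(r, L) = 120 (p(r, L) = (3/5)*200 = 120)
-17409 - p(169, l) = -17409 - 1*120 = -17409 - 120 = -17529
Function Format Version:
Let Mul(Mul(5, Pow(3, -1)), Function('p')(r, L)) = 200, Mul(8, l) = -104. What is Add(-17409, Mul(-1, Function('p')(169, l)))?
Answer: -17529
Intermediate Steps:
l = -13 (l = Mul(Rational(1, 8), -104) = -13)
Function('p')(r, L) = 120 (Function('p')(r, L) = Mul(Rational(3, 5), 200) = 120)
Add(-17409, Mul(-1, Function('p')(169, l))) = Add(-17409, Mul(-1, 120)) = Add(-17409, -120) = -17529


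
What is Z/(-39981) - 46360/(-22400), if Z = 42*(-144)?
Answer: 16574953/7463120 ≈ 2.2209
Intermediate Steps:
Z = -6048
Z/(-39981) - 46360/(-22400) = -6048/(-39981) - 46360/(-22400) = -6048*(-1/39981) - 46360*(-1/22400) = 2016/13327 + 1159/560 = 16574953/7463120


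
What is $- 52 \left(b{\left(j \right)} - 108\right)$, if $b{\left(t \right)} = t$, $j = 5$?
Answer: $5356$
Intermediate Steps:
$- 52 \left(b{\left(j \right)} - 108\right) = - 52 \left(5 - 108\right) = \left(-52\right) \left(-103\right) = 5356$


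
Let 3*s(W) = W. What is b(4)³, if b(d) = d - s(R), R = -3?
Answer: 125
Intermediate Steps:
s(W) = W/3
b(d) = 1 + d (b(d) = d - (-3)/3 = d - 1*(-1) = d + 1 = 1 + d)
b(4)³ = (1 + 4)³ = 5³ = 125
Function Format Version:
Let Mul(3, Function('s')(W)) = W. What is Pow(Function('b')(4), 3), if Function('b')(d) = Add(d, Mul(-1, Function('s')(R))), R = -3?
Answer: 125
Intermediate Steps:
Function('s')(W) = Mul(Rational(1, 3), W)
Function('b')(d) = Add(1, d) (Function('b')(d) = Add(d, Mul(-1, Mul(Rational(1, 3), -3))) = Add(d, Mul(-1, -1)) = Add(d, 1) = Add(1, d))
Pow(Function('b')(4), 3) = Pow(Add(1, 4), 3) = Pow(5, 3) = 125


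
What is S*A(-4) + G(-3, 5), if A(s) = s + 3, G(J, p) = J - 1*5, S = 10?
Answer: -18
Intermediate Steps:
G(J, p) = -5 + J (G(J, p) = J - 5 = -5 + J)
A(s) = 3 + s
S*A(-4) + G(-3, 5) = 10*(3 - 4) + (-5 - 3) = 10*(-1) - 8 = -10 - 8 = -18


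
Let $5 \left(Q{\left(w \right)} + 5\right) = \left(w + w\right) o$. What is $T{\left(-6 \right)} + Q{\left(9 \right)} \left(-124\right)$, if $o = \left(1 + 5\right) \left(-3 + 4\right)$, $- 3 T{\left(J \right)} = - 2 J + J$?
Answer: $- \frac{10302}{5} \approx -2060.4$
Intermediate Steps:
$T{\left(J \right)} = \frac{J}{3}$ ($T{\left(J \right)} = - \frac{- 2 J + J}{3} = - \frac{\left(-1\right) J}{3} = \frac{J}{3}$)
$o = 6$ ($o = 6 \cdot 1 = 6$)
$Q{\left(w \right)} = -5 + \frac{12 w}{5}$ ($Q{\left(w \right)} = -5 + \frac{\left(w + w\right) 6}{5} = -5 + \frac{2 w 6}{5} = -5 + \frac{12 w}{5}$)
$T{\left(-6 \right)} + Q{\left(9 \right)} \left(-124\right) = \frac{1}{3} \left(-6\right) + \left(-5 + \frac{12}{5} \cdot 9\right) \left(-124\right) = -2 + \left(-5 + \frac{108}{5}\right) \left(-124\right) = -2 + \frac{83}{5} \left(-124\right) = -2 - \frac{10292}{5} = - \frac{10302}{5}$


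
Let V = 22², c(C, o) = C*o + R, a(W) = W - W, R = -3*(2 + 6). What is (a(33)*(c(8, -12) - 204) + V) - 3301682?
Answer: -3301198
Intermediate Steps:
R = -24 (R = -3*8 = -24)
a(W) = 0
c(C, o) = -24 + C*o (c(C, o) = C*o - 24 = -24 + C*o)
V = 484
(a(33)*(c(8, -12) - 204) + V) - 3301682 = (0*((-24 + 8*(-12)) - 204) + 484) - 3301682 = (0*((-24 - 96) - 204) + 484) - 3301682 = (0*(-120 - 204) + 484) - 3301682 = (0*(-324) + 484) - 3301682 = (0 + 484) - 3301682 = 484 - 3301682 = -3301198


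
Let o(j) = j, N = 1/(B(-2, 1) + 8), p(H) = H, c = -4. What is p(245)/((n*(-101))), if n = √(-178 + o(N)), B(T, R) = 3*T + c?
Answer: 35*I*√714/5151 ≈ 0.18156*I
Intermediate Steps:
B(T, R) = -4 + 3*T (B(T, R) = 3*T - 4 = -4 + 3*T)
N = -½ (N = 1/((-4 + 3*(-2)) + 8) = 1/((-4 - 6) + 8) = 1/(-10 + 8) = 1/(-2) = -½ ≈ -0.50000)
n = I*√714/2 (n = √(-178 - ½) = √(-357/2) = I*√714/2 ≈ 13.36*I)
p(245)/((n*(-101))) = 245/(((I*√714/2)*(-101))) = 245/((-101*I*√714/2)) = 245*(I*√714/36057) = 35*I*√714/5151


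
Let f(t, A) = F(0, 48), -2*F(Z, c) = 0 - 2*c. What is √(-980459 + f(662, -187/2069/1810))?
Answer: I*√980411 ≈ 990.16*I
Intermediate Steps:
F(Z, c) = c (F(Z, c) = -(0 - 2*c)/2 = -(-1)*c = c)
f(t, A) = 48
√(-980459 + f(662, -187/2069/1810)) = √(-980459 + 48) = √(-980411) = I*√980411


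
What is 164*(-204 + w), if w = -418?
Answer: -102008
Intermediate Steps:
164*(-204 + w) = 164*(-204 - 418) = 164*(-622) = -102008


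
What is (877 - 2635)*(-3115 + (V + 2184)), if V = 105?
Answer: 1452108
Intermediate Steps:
(877 - 2635)*(-3115 + (V + 2184)) = (877 - 2635)*(-3115 + (105 + 2184)) = -1758*(-3115 + 2289) = -1758*(-826) = 1452108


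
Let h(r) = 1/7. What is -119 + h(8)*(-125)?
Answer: -958/7 ≈ -136.86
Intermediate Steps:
h(r) = 1/7
-119 + h(8)*(-125) = -119 + (1/7)*(-125) = -119 - 125/7 = -958/7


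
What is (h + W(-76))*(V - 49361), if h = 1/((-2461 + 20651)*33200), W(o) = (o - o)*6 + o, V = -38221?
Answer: 2009875877284209/301954000 ≈ 6.6562e+6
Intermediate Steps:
W(o) = o (W(o) = 0*6 + o = 0 + o = o)
h = 1/603908000 (h = (1/33200)/18190 = (1/18190)*(1/33200) = 1/603908000 ≈ 1.6559e-9)
(h + W(-76))*(V - 49361) = (1/603908000 - 76)*(-38221 - 49361) = -45897007999/603908000*(-87582) = 2009875877284209/301954000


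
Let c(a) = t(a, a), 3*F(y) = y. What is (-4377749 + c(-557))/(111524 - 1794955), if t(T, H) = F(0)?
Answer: 4377749/1683431 ≈ 2.6005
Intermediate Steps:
F(y) = y/3
t(T, H) = 0 (t(T, H) = (⅓)*0 = 0)
c(a) = 0
(-4377749 + c(-557))/(111524 - 1794955) = (-4377749 + 0)/(111524 - 1794955) = -4377749/(-1683431) = -4377749*(-1/1683431) = 4377749/1683431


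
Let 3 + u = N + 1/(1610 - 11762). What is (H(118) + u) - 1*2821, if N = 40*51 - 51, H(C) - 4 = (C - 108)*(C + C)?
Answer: 15522407/10152 ≈ 1529.0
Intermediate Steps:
H(C) = 4 + 2*C*(-108 + C) (H(C) = 4 + (C - 108)*(C + C) = 4 + (-108 + C)*(2*C) = 4 + 2*C*(-108 + C))
N = 1989 (N = 2040 - 51 = 1989)
u = 20161871/10152 (u = -3 + (1989 + 1/(1610 - 11762)) = -3 + (1989 + 1/(-10152)) = -3 + (1989 - 1/10152) = -3 + 20192327/10152 = 20161871/10152 ≈ 1986.0)
(H(118) + u) - 1*2821 = ((4 - 216*118 + 2*118²) + 20161871/10152) - 1*2821 = ((4 - 25488 + 2*13924) + 20161871/10152) - 2821 = ((4 - 25488 + 27848) + 20161871/10152) - 2821 = (2364 + 20161871/10152) - 2821 = 44161199/10152 - 2821 = 15522407/10152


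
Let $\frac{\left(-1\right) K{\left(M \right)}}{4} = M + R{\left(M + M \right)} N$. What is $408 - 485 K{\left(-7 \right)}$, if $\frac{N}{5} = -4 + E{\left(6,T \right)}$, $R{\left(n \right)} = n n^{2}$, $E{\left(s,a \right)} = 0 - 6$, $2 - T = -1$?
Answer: $266154828$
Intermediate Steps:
$T = 3$ ($T = 2 - -1 = 2 + 1 = 3$)
$E{\left(s,a \right)} = -6$ ($E{\left(s,a \right)} = 0 - 6 = -6$)
$R{\left(n \right)} = n^{3}$
$N = -50$ ($N = 5 \left(-4 - 6\right) = 5 \left(-10\right) = -50$)
$K{\left(M \right)} = - 4 M + 1600 M^{3}$ ($K{\left(M \right)} = - 4 \left(M + \left(M + M\right)^{3} \left(-50\right)\right) = - 4 \left(M + \left(2 M\right)^{3} \left(-50\right)\right) = - 4 \left(M + 8 M^{3} \left(-50\right)\right) = - 4 \left(M - 400 M^{3}\right) = - 4 M + 1600 M^{3}$)
$408 - 485 K{\left(-7 \right)} = 408 - 485 \left(\left(-4\right) \left(-7\right) + 1600 \left(-7\right)^{3}\right) = 408 - 485 \left(28 + 1600 \left(-343\right)\right) = 408 - 485 \left(28 - 548800\right) = 408 - -266154420 = 408 + 266154420 = 266154828$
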